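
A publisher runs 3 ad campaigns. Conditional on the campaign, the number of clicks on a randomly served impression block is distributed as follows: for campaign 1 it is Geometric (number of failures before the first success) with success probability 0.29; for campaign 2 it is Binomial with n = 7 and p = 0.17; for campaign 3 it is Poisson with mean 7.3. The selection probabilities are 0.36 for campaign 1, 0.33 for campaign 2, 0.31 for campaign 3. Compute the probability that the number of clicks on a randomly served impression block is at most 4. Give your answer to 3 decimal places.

0.670

Conditional on each campaign, P(X ≤ 4): 1: 0.819577; 2: 0.997802; 3: 0.14734.
By total probability, P(X ≤ 4) = 0.36·0.819577 + 0.33·0.997802 + 0.31·0.14734 = 0.669998.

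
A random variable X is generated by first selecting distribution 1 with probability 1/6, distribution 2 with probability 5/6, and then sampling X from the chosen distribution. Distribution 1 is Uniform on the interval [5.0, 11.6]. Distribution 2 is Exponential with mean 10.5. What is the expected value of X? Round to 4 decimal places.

10.1333

Component means — 1: 8.3; 2: 10.5.
E[X] = 0.166667·8.3 + 0.833333·10.5 = 10.1333.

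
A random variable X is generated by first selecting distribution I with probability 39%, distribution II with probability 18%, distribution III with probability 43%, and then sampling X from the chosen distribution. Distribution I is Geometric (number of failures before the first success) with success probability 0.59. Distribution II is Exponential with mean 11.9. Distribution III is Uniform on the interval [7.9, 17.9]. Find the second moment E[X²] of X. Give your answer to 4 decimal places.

For each component E[X²] = Var + (mean)², giving I: 1.66073; II: 283.22; III: 174.743.
Overall E[X²] = 0.39·1.66073 + 0.18·283.22 + 0.43·174.743 = 126.767.

126.7669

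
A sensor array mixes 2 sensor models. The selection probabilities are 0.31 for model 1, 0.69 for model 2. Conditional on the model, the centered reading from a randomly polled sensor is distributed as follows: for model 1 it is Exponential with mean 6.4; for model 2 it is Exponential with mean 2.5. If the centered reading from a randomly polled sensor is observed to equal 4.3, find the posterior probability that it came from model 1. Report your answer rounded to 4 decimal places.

Likelihoods f(4.3 | ·): 1: 0.0798047; 2: 0.0716265.
Posterior ∝ prior × likelihood. Numerator for 1: 0.31·0.0798047 = 0.0247395.
Normalizing constant: 0.31·0.0798047 + 0.69·0.0716265 = 0.0741617.
P(1 | observation) = 0.0247395 / 0.0741617 = 0.333588.

0.3336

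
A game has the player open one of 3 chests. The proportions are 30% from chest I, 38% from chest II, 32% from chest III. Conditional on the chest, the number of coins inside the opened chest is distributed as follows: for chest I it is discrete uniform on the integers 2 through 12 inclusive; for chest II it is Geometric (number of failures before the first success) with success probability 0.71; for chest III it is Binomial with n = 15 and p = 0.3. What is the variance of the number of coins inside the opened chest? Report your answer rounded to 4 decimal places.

Per component, I: μ=7, E[X²]=59; II: μ=0.408451, E[X²]=0.742115; III: μ=4.5, E[X²]=23.4.
E[X] = 0.3·7 + 0.38·0.408451 + 0.32·4.5 = 3.69521.
E[X²] = 0.3·59 + 0.38·0.742115 + 0.32·23.4 = 25.47.
Var(X) = E[X²] − (E[X])² = 25.47 − 13.6546 = 11.8154.

11.8154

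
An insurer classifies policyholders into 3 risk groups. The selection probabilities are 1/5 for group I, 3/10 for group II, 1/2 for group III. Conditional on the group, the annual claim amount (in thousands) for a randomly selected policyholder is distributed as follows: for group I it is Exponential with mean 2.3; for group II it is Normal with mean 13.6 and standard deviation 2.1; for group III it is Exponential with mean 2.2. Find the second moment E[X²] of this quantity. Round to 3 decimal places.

For each component E[X²] = Var + (mean)², giving I: 10.58; II: 189.37; III: 9.68.
Overall E[X²] = 0.2·10.58 + 0.3·189.37 + 0.5·9.68 = 63.767.

63.767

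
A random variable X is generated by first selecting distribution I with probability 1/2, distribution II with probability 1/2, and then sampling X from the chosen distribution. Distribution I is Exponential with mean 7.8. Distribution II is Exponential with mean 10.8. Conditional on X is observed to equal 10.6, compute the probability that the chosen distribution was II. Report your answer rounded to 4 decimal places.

Likelihoods f(10.6 | ·): I: 0.032939; II: 0.0346996.
Posterior ∝ prior × likelihood. Numerator for II: 0.5·0.0346996 = 0.0173498.
Normalizing constant: 0.5·0.032939 + 0.5·0.0346996 = 0.0338193.
P(II | observation) = 0.0173498 / 0.0338193 = 0.513015.

0.5130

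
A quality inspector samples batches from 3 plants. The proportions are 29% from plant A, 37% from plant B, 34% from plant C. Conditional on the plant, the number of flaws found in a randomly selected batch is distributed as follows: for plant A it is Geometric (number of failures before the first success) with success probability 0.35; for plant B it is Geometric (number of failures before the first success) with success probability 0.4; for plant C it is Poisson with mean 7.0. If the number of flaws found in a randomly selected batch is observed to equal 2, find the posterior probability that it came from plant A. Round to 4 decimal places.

Likelihoods P(X=2 | ·): A: 0.147875; B: 0.144; C: 0.0223411.
Posterior ∝ prior × likelihood. Numerator for A: 0.29·0.147875 = 0.0428837.
Normalizing constant: 0.29·0.147875 + 0.37·0.144 + 0.34·0.0223411 = 0.10376.
P(A | observation) = 0.0428837 / 0.10376 = 0.413299.

0.4133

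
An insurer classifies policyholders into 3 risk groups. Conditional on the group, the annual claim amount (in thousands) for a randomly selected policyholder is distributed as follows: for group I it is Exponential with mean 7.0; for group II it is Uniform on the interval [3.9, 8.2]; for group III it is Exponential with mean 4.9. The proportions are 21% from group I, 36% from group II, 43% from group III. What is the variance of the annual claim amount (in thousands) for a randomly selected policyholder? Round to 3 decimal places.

Per component, I: μ=7, E[X²]=98; II: μ=6.05, E[X²]=38.1433; III: μ=4.9, E[X²]=48.02.
E[X] = 0.21·7 + 0.36·6.05 + 0.43·4.9 = 5.755.
E[X²] = 0.21·98 + 0.36·38.1433 + 0.43·48.02 = 54.9602.
Var(X) = E[X²] − (E[X])² = 54.9602 − 33.12 = 21.8402.

21.840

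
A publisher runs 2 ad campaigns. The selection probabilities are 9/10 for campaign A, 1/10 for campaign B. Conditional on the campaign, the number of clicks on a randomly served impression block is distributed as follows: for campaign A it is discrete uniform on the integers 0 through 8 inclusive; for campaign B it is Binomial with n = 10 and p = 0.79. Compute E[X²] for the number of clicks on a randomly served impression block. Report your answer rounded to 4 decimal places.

26.8069

For each component E[X²] = Var + (mean)², giving A: 22.6667; B: 64.069.
Overall E[X²] = 0.9·22.6667 + 0.1·64.069 = 26.8069.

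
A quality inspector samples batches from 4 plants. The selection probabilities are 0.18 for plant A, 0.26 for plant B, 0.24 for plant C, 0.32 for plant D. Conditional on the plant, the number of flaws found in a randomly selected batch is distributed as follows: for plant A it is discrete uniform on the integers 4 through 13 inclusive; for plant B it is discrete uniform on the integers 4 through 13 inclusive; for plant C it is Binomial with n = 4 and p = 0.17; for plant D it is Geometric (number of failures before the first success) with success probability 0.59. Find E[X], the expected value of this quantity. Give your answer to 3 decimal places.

Component means — A: 8.5; B: 8.5; C: 0.68; D: 0.694915.
E[X] = 0.18·8.5 + 0.26·8.5 + 0.24·0.68 + 0.32·0.694915 = 4.12557.

4.126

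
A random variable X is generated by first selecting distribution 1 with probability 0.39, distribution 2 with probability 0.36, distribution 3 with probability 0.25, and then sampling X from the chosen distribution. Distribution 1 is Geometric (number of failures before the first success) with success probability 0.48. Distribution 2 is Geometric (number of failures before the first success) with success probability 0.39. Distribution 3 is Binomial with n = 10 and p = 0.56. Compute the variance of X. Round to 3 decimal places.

6.427

Per component, 1: μ=1.08333, E[X²]=3.43056; 2: μ=1.5641, E[X²]=6.45694; 3: μ=5.6, E[X²]=33.824.
E[X] = 0.39·1.08333 + 0.36·1.5641 + 0.25·5.6 = 2.38558.
E[X²] = 0.39·3.43056 + 0.36·6.45694 + 0.25·33.824 = 12.1184.
Var(X) = E[X²] − (E[X])² = 12.1184 − 5.69098 = 6.42744.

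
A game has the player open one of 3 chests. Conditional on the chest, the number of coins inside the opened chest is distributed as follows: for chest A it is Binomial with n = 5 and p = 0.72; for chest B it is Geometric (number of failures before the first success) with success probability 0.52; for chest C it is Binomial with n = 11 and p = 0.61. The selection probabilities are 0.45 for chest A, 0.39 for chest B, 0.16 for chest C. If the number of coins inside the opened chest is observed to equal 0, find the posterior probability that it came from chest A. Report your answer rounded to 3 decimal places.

Likelihoods P(X=0 | ·): A: 0.00172104; B: 0.52; C: 3.17476e-05.
Posterior ∝ prior × likelihood. Numerator for A: 0.45·0.00172104 = 0.000774467.
Normalizing constant: 0.45·0.00172104 + 0.39·0.52 + 0.16·3.17476e-05 = 0.20358.
P(A | observation) = 0.000774467 / 0.20358 = 0.00380425.

0.004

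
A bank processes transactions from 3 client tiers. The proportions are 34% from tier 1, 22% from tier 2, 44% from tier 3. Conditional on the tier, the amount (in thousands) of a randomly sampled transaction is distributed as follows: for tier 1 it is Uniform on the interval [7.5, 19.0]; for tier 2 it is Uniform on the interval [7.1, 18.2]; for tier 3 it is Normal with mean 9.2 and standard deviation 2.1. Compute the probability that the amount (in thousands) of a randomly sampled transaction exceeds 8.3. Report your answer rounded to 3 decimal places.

Conditional on each tier, P(X > 8.3): 1: 0.930435; 2: 0.891892; 3: 0.665882.
By total probability, P(X > 8.3) = 0.34·0.930435 + 0.22·0.891892 + 0.44·0.665882 = 0.805552.

0.806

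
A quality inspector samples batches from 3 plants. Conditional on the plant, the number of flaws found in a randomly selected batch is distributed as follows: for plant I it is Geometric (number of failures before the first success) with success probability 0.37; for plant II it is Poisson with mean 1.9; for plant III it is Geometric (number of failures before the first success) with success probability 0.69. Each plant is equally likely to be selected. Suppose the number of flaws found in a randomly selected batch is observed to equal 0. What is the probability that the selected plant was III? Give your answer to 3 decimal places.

Likelihoods P(X=0 | ·): I: 0.37; II: 0.149569; III: 0.69.
Posterior ∝ prior × likelihood. Numerator for III: 0.333333·0.69 = 0.23.
Normalizing constant: 0.333333·0.37 + 0.333333·0.149569 + 0.333333·0.69 = 0.40319.
P(III | observation) = 0.23 / 0.40319 = 0.570451.

0.570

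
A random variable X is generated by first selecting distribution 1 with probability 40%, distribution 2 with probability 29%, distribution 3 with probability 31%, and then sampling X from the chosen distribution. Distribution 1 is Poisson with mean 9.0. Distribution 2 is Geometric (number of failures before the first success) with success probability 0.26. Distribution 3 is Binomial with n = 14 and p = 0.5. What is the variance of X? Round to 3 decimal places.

Per component, 1: μ=9, E[X²]=90; 2: μ=2.84615, E[X²]=19.0473; 3: μ=7, E[X²]=52.5.
E[X] = 0.4·9 + 0.29·2.84615 + 0.31·7 = 6.59538.
E[X²] = 0.4·90 + 0.29·19.0473 + 0.31·52.5 = 57.7987.
Var(X) = E[X²] − (E[X])² = 57.7987 − 43.4991 = 14.2996.

14.300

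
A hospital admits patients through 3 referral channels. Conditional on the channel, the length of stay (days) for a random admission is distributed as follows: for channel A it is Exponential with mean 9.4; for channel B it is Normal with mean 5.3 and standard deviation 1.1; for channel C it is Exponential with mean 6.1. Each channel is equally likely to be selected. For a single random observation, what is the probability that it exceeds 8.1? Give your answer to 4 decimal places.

0.2310

Conditional on each channel, P(X > 8.1): A: 0.422442; B: 0.00545678; C: 0.265042.
By total probability, P(X > 8.1) = 0.333333·0.422442 + 0.333333·0.00545678 + 0.333333·0.265042 = 0.23098.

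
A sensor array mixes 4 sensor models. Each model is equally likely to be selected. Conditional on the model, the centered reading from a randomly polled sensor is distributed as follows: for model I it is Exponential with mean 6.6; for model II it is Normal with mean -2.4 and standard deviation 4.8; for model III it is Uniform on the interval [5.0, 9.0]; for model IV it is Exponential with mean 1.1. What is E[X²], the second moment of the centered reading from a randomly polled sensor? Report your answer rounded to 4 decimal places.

42.1683

For each component E[X²] = Var + (mean)², giving I: 87.12; II: 28.8; III: 50.3333; IV: 2.42.
Overall E[X²] = 0.25·87.12 + 0.25·28.8 + 0.25·50.3333 + 0.25·2.42 = 42.1683.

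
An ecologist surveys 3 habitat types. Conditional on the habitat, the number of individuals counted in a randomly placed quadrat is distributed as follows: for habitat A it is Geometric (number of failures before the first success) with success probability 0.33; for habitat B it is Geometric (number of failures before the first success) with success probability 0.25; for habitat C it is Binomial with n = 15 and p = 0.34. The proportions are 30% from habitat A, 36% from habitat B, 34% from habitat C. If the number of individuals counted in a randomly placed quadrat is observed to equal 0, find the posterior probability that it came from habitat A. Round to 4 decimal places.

0.5220

Likelihoods P(X=0 | ·): A: 0.33; B: 0.25; C: 0.00196408.
Posterior ∝ prior × likelihood. Numerator for A: 0.3·0.33 = 0.099.
Normalizing constant: 0.3·0.33 + 0.36·0.25 + 0.34·0.00196408 = 0.189668.
P(A | observation) = 0.099 / 0.189668 = 0.521965.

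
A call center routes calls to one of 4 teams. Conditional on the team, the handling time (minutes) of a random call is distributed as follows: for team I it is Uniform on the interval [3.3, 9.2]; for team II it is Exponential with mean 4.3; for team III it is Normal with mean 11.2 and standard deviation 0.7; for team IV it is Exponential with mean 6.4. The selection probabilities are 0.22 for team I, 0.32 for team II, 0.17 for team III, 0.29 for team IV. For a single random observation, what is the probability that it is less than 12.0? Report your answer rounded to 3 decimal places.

0.914

Conditional on each team, P(X < 12.0): I: 1; II: 0.938622; III: 0.873451; IV: 0.846645.
By total probability, P(X < 12.0) = 0.22·1 + 0.32·0.938622 + 0.17·0.873451 + 0.29·0.846645 = 0.914373.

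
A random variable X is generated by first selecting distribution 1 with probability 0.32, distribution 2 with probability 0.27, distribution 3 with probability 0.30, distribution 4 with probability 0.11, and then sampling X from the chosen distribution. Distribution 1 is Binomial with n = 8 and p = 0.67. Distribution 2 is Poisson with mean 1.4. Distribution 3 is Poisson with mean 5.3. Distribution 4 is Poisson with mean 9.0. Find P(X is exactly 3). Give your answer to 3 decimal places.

Conditional on each component, P(X = 3): 1: 0.0659147; 2: 0.112777; 3: 0.123856; 4: 0.0149943.
By total probability, P(X = 3) = 0.32·0.0659147 + 0.27·0.112777 + 0.3·0.123856 + 0.11·0.0149943 = 0.0903485.

0.090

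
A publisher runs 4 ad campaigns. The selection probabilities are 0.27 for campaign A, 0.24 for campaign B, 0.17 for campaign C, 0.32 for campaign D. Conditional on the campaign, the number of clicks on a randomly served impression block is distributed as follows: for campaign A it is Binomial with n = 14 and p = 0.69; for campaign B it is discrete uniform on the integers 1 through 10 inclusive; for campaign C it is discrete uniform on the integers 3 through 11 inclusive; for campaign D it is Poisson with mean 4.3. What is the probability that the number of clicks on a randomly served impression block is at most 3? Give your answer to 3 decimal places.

Conditional on each campaign, P(X ≤ 3): A: 0.000340388; B: 0.3; C: 0.111111; D: 0.377154.
By total probability, P(X ≤ 3) = 0.27·0.000340388 + 0.24·0.3 + 0.17·0.111111 + 0.32·0.377154 = 0.21167.

0.212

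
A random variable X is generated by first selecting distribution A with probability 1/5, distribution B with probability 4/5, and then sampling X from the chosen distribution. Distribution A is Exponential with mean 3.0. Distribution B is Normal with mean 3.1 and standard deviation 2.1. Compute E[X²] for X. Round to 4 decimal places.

14.8160

For each component E[X²] = Var + (mean)², giving A: 18; B: 14.02.
Overall E[X²] = 0.2·18 + 0.8·14.02 = 14.816.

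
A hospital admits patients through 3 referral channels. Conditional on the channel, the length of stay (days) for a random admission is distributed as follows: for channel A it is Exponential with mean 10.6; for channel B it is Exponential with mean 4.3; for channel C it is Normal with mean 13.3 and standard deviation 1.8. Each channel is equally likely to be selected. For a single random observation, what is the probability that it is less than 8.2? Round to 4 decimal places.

Conditional on each channel, P(X < 8.2): A: 0.538644; B: 0.851471; C: 0.00230327.
By total probability, P(X < 8.2) = 0.333333·0.538644 + 0.333333·0.851471 + 0.333333·0.00230327 = 0.464139.

0.4641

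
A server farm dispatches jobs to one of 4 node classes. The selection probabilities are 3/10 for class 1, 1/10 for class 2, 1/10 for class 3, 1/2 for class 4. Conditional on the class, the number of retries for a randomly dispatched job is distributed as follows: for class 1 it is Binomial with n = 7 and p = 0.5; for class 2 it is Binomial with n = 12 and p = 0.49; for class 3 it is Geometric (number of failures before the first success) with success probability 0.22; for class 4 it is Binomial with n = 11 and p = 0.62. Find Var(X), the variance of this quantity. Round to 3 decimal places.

6.190

Per component, 1: μ=3.5, E[X²]=14; 2: μ=5.88, E[X²]=37.5732; 3: μ=3.54545, E[X²]=28.686; 4: μ=6.82, E[X²]=49.104.
E[X] = 0.3·3.5 + 0.1·5.88 + 0.1·3.54545 + 0.5·6.82 = 5.40255.
E[X²] = 0.3·14 + 0.1·37.5732 + 0.1·28.686 + 0.5·49.104 = 35.3779.
Var(X) = E[X²] − (E[X])² = 35.3779 − 29.1875 = 6.19042.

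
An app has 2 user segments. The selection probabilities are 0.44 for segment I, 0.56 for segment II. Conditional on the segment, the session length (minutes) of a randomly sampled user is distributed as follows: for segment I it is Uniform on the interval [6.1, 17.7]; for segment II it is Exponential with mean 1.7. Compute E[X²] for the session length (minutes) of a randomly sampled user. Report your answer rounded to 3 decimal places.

For each component E[X²] = Var + (mean)², giving I: 152.823; II: 5.78.
Overall E[X²] = 0.44·152.823 + 0.56·5.78 = 70.4791.

70.479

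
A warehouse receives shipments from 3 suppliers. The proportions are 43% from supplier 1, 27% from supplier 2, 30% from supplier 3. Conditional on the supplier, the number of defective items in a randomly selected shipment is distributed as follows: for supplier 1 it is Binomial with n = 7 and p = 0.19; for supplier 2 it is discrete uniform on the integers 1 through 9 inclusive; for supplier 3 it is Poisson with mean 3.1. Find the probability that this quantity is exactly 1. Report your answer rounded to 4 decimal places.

Conditional on each supplier, P(X = 1): 1: 0.375631; 2: 0.111111; 3: 0.139653.
By total probability, P(X = 1) = 0.43·0.375631 + 0.27·0.111111 + 0.3·0.139653 = 0.233417.

0.2334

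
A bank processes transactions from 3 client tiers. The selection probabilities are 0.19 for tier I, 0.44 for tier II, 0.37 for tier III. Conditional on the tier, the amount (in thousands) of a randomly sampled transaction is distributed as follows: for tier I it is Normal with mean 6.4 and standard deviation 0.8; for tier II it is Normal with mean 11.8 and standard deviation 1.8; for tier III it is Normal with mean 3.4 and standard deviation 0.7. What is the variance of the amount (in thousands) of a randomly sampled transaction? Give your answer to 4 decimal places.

Per component, I: μ=6.4, E[X²]=41.6; II: μ=11.8, E[X²]=142.48; III: μ=3.4, E[X²]=12.05.
E[X] = 0.19·6.4 + 0.44·11.8 + 0.37·3.4 = 7.666.
E[X²] = 0.19·41.6 + 0.44·142.48 + 0.37·12.05 = 75.0537.
Var(X) = E[X²] − (E[X])² = 75.0537 − 58.7676 = 16.2861.

16.2861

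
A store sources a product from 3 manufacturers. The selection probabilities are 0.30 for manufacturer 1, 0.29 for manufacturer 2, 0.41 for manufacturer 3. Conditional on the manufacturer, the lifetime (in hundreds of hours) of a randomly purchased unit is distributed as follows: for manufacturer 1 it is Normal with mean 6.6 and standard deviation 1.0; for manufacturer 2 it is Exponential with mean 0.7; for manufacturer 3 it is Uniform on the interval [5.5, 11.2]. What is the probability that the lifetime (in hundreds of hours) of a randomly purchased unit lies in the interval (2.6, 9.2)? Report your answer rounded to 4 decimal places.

0.5718

Conditional on each manufacturer, P(2.6 < X < 9.2): 1: 0.995307; 2: 0.0243709; 3: 0.649123.
By total probability, P(2.6 < X < 9.2) = 0.3·0.995307 + 0.29·0.0243709 + 0.41·0.649123 = 0.5718.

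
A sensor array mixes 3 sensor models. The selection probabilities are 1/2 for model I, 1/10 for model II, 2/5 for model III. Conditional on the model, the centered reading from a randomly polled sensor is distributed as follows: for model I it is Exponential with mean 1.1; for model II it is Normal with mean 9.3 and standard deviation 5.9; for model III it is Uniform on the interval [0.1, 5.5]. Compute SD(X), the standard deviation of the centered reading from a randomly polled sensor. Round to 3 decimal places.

3.269

Per component, I: μ=1.1, E[X²]=2.42; II: μ=9.3, E[X²]=121.3; III: μ=2.8, E[X²]=10.27.
E[X] = 0.5·1.1 + 0.1·9.3 + 0.4·2.8 = 2.6.
E[X²] = 0.5·2.42 + 0.1·121.3 + 0.4·10.27 = 17.448.
Var(X) = E[X²] − (E[X])² = 17.448 − 6.76 = 10.688.
SD(X) = √10.688 = 3.26925.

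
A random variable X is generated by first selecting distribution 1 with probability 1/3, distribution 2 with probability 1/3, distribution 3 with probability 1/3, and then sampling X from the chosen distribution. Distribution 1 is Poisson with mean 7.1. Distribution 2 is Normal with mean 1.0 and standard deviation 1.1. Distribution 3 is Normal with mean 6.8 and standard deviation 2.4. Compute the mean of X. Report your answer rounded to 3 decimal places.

4.967

Component means — 1: 7.1; 2: 1; 3: 6.8.
E[X] = 0.333333·7.1 + 0.333333·1 + 0.333333·6.8 = 4.96667.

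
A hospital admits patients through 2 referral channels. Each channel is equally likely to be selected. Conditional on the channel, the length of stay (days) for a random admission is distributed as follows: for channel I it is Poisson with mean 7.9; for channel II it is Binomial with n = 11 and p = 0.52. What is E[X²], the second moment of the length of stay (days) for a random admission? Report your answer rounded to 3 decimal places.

For each component E[X²] = Var + (mean)², giving I: 70.31; II: 35.464.
Overall E[X²] = 0.5·70.31 + 0.5·35.464 = 52.887.

52.887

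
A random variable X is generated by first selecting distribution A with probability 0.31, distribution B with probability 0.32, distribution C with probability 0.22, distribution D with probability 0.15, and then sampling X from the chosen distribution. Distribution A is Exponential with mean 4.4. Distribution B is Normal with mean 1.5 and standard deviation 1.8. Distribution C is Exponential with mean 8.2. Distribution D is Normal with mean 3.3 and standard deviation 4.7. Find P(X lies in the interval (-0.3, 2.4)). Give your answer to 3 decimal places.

0.387

Conditional on each component, P(-0.3 < X < 2.4): A: 0.420422; B: 0.532807; C: 0.253741; D: 0.20222.
By total probability, P(-0.3 < X < 2.4) = 0.31·0.420422 + 0.32·0.532807 + 0.22·0.253741 + 0.15·0.20222 = 0.386985.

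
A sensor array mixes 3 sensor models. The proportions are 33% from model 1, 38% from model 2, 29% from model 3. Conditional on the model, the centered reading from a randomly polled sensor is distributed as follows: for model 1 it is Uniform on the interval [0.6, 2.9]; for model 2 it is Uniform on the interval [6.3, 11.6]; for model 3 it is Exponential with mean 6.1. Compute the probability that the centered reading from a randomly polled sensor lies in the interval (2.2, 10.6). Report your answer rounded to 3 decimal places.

0.560

Conditional on each model, P(2.2 < X < 10.6): 1: 0.304348; 2: 0.811321; 3: 0.521295.
By total probability, P(2.2 < X < 10.6) = 0.33·0.304348 + 0.38·0.811321 + 0.29·0.521295 = 0.559912.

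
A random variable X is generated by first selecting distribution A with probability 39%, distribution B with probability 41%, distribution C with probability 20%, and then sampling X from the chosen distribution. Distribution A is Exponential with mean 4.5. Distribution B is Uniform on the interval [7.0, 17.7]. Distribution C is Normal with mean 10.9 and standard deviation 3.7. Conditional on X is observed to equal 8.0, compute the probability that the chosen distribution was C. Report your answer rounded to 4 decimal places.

0.2305

Likelihoods f(8.0 | ·): A: 0.0375585; B: 0.0934579; C: 0.0793069.
Posterior ∝ prior × likelihood. Numerator for C: 0.2·0.0793069 = 0.0158614.
Normalizing constant: 0.39·0.0375585 + 0.41·0.0934579 + 0.2·0.0793069 = 0.068827.
P(C | observation) = 0.0158614 / 0.068827 = 0.230453.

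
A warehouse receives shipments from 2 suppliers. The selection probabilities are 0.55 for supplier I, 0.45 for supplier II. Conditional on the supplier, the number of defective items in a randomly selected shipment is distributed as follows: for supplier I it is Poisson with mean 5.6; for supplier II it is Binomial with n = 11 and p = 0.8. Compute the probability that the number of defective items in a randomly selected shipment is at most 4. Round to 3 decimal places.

0.189

Conditional on each supplier, P(X ≤ 4): I: 0.34215; II: 0.00196536.
By total probability, P(X ≤ 4) = 0.55·0.34215 + 0.45·0.00196536 = 0.189067.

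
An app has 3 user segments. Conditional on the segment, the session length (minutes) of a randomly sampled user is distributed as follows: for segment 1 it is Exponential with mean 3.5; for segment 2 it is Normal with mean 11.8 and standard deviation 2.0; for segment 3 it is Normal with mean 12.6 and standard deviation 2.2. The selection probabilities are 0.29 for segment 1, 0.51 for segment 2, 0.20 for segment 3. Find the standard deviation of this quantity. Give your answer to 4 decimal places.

Per component, 1: μ=3.5, E[X²]=24.5; 2: μ=11.8, E[X²]=143.24; 3: μ=12.6, E[X²]=163.6.
E[X] = 0.29·3.5 + 0.51·11.8 + 0.2·12.6 = 9.553.
E[X²] = 0.29·24.5 + 0.51·143.24 + 0.2·163.6 = 112.877.
Var(X) = E[X²] − (E[X])² = 112.877 − 91.2598 = 21.6176.
SD(X) = √21.6176 = 4.64947.

4.6495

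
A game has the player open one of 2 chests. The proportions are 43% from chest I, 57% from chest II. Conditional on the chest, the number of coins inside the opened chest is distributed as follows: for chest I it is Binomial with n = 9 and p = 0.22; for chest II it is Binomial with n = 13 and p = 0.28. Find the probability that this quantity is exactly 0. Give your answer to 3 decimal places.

0.054

Conditional on each chest, P(X = 0): I: 0.106869; II: 0.0139741.
By total probability, P(X = 0) = 0.43·0.106869 + 0.57·0.0139741 = 0.0539188.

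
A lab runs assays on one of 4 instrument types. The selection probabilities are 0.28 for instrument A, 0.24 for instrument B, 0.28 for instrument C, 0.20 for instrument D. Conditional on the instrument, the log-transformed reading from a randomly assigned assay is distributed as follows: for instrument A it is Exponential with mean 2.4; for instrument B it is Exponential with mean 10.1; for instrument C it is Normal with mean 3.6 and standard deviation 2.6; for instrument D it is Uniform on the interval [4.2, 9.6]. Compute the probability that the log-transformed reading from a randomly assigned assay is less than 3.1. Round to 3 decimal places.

0.385

Conditional on each instrument, P(X < 3.1): A: 0.725188; B: 0.264298; C: 0.423751; D: 0.
By total probability, P(X < 3.1) = 0.28·0.725188 + 0.24·0.264298 + 0.28·0.423751 + 0.2·0 = 0.385134.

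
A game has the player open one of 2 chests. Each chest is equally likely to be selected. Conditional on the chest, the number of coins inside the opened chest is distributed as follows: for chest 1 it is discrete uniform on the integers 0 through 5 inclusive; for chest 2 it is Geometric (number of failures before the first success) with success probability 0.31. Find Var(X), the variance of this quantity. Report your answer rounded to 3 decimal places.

Per component, 1: μ=2.5, E[X²]=9.16667; 2: μ=2.22581, E[X²]=12.1342.
E[X] = 0.5·2.5 + 0.5·2.22581 = 2.3629.
E[X²] = 0.5·9.16667 + 0.5·12.1342 = 10.6505.
Var(X) = E[X²] − (E[X])² = 10.6505 − 5.58331 = 5.06714.

5.067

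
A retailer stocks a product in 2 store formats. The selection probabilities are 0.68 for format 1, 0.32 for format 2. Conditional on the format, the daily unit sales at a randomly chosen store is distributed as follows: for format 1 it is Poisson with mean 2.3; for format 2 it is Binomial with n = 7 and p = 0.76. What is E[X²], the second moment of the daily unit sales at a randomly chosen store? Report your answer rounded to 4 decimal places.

For each component E[X²] = Var + (mean)², giving 1: 7.59; 2: 29.5792.
Overall E[X²] = 0.68·7.59 + 0.32·29.5792 = 14.6265.

14.6265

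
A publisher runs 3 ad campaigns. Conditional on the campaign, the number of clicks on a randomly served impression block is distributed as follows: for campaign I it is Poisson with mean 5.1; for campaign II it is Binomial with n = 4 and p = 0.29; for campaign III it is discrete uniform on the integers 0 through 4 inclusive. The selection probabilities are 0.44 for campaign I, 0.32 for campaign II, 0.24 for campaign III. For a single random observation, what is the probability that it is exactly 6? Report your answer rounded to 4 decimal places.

Conditional on each campaign, P(X = 6): I: 0.149; II: 0; III: 0.
By total probability, P(X = 6) = 0.44·0.149 + 0.32·0 + 0.24·0 = 0.0655601.

0.0656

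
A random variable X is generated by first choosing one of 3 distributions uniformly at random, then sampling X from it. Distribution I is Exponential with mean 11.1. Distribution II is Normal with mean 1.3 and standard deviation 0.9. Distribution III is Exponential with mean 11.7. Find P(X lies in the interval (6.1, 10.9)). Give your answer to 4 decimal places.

0.1341

Conditional on each component, P(6.1 < X < 10.9): I: 0.202642; II: 4.8213e-08; III: 0.199795.
By total probability, P(6.1 < X < 10.9) = 0.333333·0.202642 + 0.333333·4.8213e-08 + 0.333333·0.199795 = 0.134145.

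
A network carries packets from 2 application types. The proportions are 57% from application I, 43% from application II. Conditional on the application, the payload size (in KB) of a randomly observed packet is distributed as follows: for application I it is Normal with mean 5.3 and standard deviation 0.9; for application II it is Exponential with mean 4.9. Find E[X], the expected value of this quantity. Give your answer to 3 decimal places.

Component means — I: 5.3; II: 4.9.
E[X] = 0.57·5.3 + 0.43·4.9 = 5.128.

5.128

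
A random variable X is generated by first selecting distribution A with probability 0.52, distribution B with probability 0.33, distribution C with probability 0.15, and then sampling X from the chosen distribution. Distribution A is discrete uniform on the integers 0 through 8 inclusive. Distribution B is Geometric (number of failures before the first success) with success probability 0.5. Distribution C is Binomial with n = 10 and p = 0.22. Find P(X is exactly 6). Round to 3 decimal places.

0.062

Conditional on each component, P(X = 6): A: 0.111111; B: 0.0078125; C: 0.0088132.
By total probability, P(X = 6) = 0.52·0.111111 + 0.33·0.0078125 + 0.15·0.0088132 = 0.0616779.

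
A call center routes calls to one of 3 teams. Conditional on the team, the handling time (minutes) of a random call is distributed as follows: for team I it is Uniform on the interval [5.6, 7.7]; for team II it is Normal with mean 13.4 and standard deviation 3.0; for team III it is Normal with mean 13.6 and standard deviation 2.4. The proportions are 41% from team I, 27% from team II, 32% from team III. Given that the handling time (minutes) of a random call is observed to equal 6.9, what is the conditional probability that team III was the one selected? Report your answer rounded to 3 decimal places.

0.005

Likelihoods f(6.9 | ·): I: 0.47619; II: 0.0127175; III: 0.00337585.
Posterior ∝ prior × likelihood. Numerator for III: 0.32·0.00337585 = 0.00108027.
Normalizing constant: 0.41·0.47619 + 0.27·0.0127175 + 0.32·0.00337585 = 0.199752.
P(III | observation) = 0.00108027 / 0.199752 = 0.00540806.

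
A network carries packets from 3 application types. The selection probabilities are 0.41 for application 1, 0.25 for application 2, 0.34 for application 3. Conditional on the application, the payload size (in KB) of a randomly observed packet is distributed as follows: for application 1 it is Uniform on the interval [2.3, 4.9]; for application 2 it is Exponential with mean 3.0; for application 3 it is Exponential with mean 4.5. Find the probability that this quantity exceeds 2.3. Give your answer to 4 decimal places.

0.7301

Conditional on each application, P(X > 2.3): 1: 1; 2: 0.464559; 3: 0.599829.
By total probability, P(X > 2.3) = 0.41·1 + 0.25·0.464559 + 0.34·0.599829 = 0.730082.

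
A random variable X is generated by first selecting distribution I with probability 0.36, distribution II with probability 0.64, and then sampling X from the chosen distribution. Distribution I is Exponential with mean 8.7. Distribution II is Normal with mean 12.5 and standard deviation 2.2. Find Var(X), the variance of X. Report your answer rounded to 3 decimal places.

Per component, I: μ=8.7, E[X²]=151.38; II: μ=12.5, E[X²]=161.09.
E[X] = 0.36·8.7 + 0.64·12.5 = 11.132.
E[X²] = 0.36·151.38 + 0.64·161.09 = 157.594.
Var(X) = E[X²] − (E[X])² = 157.594 − 123.921 = 33.673.

33.673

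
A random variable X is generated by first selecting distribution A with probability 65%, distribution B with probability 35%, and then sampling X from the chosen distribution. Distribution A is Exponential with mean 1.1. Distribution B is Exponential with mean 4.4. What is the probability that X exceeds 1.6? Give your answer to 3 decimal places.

0.395

Conditional on each component, P(X > 1.6): A: 0.233506; B: 0.695144.
By total probability, P(X > 1.6) = 0.65·0.233506 + 0.35·0.695144 = 0.39508.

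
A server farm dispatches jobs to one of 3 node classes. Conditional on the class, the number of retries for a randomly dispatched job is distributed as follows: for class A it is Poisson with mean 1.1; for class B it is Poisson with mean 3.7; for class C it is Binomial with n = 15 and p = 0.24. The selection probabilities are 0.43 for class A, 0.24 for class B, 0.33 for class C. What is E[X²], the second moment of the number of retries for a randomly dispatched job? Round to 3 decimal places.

For each component E[X²] = Var + (mean)², giving A: 2.31; B: 17.39; C: 15.696.
Overall E[X²] = 0.43·2.31 + 0.24·17.39 + 0.33·15.696 = 10.3466.

10.347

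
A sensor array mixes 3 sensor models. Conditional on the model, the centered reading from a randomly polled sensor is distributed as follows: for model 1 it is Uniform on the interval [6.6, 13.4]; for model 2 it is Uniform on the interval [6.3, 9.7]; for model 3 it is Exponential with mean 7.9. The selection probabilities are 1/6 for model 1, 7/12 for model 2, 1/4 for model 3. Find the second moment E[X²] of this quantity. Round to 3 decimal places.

86.409

For each component E[X²] = Var + (mean)², giving 1: 103.853; 2: 64.9633; 3: 124.82.
Overall E[X²] = 0.166667·103.853 + 0.583333·64.9633 + 0.25·124.82 = 86.4092.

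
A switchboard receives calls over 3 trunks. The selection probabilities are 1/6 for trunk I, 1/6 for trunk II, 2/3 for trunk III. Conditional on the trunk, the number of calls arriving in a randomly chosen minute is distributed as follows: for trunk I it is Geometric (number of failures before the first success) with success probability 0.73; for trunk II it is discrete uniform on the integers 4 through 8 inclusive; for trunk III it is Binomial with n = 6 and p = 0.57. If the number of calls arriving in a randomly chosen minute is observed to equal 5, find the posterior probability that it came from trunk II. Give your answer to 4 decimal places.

Likelihoods P(X=5 | ·): I: 0.00104747; II: 0.2; III: 0.155237.
Posterior ∝ prior × likelihood. Numerator for II: 0.166667·0.2 = 0.0333333.
Normalizing constant: 0.166667·0.00104747 + 0.166667·0.2 + 0.666667·0.155237 = 0.136999.
P(II | observation) = 0.0333333 / 0.136999 = 0.243311.

0.2433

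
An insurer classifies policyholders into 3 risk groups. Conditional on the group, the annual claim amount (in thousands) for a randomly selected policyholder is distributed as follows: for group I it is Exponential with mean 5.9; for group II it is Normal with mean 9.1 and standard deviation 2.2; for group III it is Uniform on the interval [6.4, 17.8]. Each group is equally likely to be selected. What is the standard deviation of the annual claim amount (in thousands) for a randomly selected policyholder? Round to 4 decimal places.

Per component, I: μ=5.9, E[X²]=69.62; II: μ=9.1, E[X²]=87.65; III: μ=12.1, E[X²]=157.24.
E[X] = 0.333333·5.9 + 0.333333·9.1 + 0.333333·12.1 = 9.03333.
E[X²] = 0.333333·69.62 + 0.333333·87.65 + 0.333333·157.24 = 104.837.
Var(X) = E[X²] − (E[X])² = 104.837 − 81.6011 = 23.2356.
SD(X) = √23.2356 = 4.82033.

4.8203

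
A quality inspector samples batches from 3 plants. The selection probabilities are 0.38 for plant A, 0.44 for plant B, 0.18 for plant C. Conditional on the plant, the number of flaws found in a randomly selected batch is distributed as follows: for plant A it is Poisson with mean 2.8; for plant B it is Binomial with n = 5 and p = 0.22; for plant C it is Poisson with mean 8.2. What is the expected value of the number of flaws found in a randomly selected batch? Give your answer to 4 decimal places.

Component means — A: 2.8; B: 1.1; C: 8.2.
E[X] = 0.38·2.8 + 0.44·1.1 + 0.18·8.2 = 3.024.

3.0240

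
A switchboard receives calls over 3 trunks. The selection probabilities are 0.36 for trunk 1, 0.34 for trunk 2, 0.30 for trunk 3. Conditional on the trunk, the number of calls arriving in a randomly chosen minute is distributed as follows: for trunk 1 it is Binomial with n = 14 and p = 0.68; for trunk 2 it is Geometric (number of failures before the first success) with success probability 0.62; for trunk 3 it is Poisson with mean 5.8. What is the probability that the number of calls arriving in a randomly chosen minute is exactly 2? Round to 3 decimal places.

0.046

Conditional on each trunk, P(X = 2): 1: 4.85131e-05; 2: 0.089528; 3: 0.0509235.
By total probability, P(X = 2) = 0.36·4.85131e-05 + 0.34·0.089528 + 0.3·0.0509235 = 0.045734.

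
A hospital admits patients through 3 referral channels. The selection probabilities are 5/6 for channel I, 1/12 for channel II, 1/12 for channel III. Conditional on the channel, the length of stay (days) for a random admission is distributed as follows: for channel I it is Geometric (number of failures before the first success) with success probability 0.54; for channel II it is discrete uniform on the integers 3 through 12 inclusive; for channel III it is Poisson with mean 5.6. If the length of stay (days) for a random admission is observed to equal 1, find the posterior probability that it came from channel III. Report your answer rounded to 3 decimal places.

Likelihoods P(X=1 | ·): I: 0.2484; II: 0; III: 0.020708.
Posterior ∝ prior × likelihood. Numerator for III: 0.0833333·0.020708 = 0.00172567.
Normalizing constant: 0.833333·0.2484 + 0.0833333·0 + 0.0833333·0.020708 = 0.208726.
P(III | observation) = 0.00172567 / 0.208726 = 0.00826764.

0.008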